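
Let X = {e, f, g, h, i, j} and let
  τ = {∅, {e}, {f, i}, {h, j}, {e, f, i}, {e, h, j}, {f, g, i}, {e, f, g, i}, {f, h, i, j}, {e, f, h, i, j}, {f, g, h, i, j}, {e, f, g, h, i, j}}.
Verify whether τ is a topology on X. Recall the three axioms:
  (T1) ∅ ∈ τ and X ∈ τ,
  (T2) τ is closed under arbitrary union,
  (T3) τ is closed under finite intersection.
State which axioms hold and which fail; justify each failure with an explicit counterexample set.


τ IS a topology on X.

Axiom (T1): ∅ ∈ τ? Yes; X ∈ τ? Yes.
Axiom (T2/T3): check pairwise unions and intersections of members of τ.
All pairwise intersections and unions checked — each lies in τ. Therefore τ satisfies (T1), (T2), (T3): it IS a topology on X.


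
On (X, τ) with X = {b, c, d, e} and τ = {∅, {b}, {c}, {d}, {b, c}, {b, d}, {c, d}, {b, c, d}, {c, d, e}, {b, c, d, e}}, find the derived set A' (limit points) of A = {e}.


A' = ∅

For each x ∈ X, list the open sets U ∈ τ with x ∈ U, then check whether U ∩ (A ∖ {x}) ≠ ∅ for every such U.
  x = b: open {b} ∋ x has {b} ∩ (A ∖ {b}) = ∅, so x is NOT a limit point.
  x = c: open {c} ∋ x has {c} ∩ (A ∖ {c}) = ∅, so x is NOT a limit point.
  x = d: open {d} ∋ x has {d} ∩ (A ∖ {d}) = ∅, so x is NOT a limit point.
  x = e: open {c, d, e} ∋ x has {c, d, e} ∩ (A ∖ {e}) = ∅, so x is NOT a limit point.
Collecting: A' = ∅.


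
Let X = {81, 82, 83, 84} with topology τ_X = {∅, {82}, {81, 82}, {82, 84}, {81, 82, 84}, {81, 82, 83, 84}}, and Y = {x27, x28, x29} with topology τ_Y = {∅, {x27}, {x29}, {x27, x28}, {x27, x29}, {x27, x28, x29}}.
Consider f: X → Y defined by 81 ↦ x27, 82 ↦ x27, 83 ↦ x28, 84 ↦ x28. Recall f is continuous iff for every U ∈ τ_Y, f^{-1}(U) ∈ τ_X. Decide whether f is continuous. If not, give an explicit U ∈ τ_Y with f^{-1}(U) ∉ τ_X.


f IS continuous.

Compute f^{-1}(U) for each U ∈ τ_Y:
  U = ∅: f^{-1}(U) = ∅ ∈ τ_X ✓.
  U = {x27}: f^{-1}(U) = {81, 82} ∈ τ_X ✓.
  U = {x29}: f^{-1}(U) = ∅ ∈ τ_X ✓.
  U = {x27, x28}: f^{-1}(U) = {81, 82, 83, 84} ∈ τ_X ✓.
  U = {x27, x29}: f^{-1}(U) = {81, 82} ∈ τ_X ✓.
  U = {x27, x28, x29}: f^{-1}(U) = {81, 82, 83, 84} ∈ τ_X ✓.
Every preimage lies in τ_X, so f IS continuous.


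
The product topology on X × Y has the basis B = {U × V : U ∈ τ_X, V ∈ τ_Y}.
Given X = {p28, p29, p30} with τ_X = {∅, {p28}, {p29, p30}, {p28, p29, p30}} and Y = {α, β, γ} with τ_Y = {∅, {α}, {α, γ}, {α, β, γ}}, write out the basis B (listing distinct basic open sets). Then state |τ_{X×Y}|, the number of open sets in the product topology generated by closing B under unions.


Basis B = {∅ × ∅, {p28} × {α}, {p28} × {α, γ}, {p29, p30} × {α}, {p28} × {α, β, γ}, {p28, p29, p30} × {α}, {p29, p30} × {α, γ}, {p28, p29, p30} × {α, γ}, {p29, p30} × {α, β, γ}, {p28, p29, p30} × {α, β, γ}}; |τ_{X×Y}| = 16.

Enumerate products U × V with U ∈ τ_X, V ∈ τ_Y (deduplicated):
  ∅ × ∅ = {} (∅)
  {p28} × {α} = {(p28,α)}
  {p28} × {α, γ} = {(p28,α), (p28,γ)}
  {p29, p30} × {α} = {(p29,α), (p30,α)}
  {p28} × {α, β, γ} = {(p28,α), (p28,β), (p28,γ)}
  {p28, p29, p30} × {α} = {(p28,α), (p29,α), (p30,α)}
  {p29, p30} × {α, γ} = {(p29,α), (p29,γ), (p30,α), (p30,γ)}
  {p28, p29, p30} × {α, γ} = {(p28,α), (p28,γ), (p29,α), (p29,γ), (p30,α), (p30,γ)}
  {p29, p30} × {α, β, γ} = {(p29,α), (p29,β), (p29,γ), (p30,α), (p30,β), (p30,γ)}
  {p28, p29, p30} × {α, β, γ} = {(p28,α), (p28,β), (p28,γ), (p29,α), (p29,β), (p29,γ), (p30,α), (p30,β), (p30,γ)}
These 10 distinct sets form the basis B.
Close under arbitrary unions to get τ_{X×Y}; counting gives |τ_{X×Y}| = 16.


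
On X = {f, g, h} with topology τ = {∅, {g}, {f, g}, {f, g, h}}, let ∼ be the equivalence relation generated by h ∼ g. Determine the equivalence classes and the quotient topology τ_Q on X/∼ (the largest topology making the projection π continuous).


X/∼ = {[f], [g=h]}; |τ_Q| = 2.

Equivalence classes: [f], [g=h].
Quotient map π: X → X/∼ sends f ↦ [f], g ↦ [g=h], h ↦ [g=h].
For each subset V ⊆ X/∼, compute π^{-1}(V) ⊆ X and check whether π^{-1}(V) ∈ τ. V is open in τ_Q iff π^{-1}(V) ∈ τ.
  V = {}: π^{-1}(V) = ∅ ∈ τ ✓.
  V = {[f]}: π^{-1}(V) = {f} ∉ τ ✗.
  V = {[g=h]}: π^{-1}(V) = {g, h} ∉ τ ✗.
  V = {[f], [g=h]}: π^{-1}(V) = {f, g, h} ∈ τ ✓.
Open sets in the quotient: τ_Q = {{}, {[f], [g=h]}} (2 elements).


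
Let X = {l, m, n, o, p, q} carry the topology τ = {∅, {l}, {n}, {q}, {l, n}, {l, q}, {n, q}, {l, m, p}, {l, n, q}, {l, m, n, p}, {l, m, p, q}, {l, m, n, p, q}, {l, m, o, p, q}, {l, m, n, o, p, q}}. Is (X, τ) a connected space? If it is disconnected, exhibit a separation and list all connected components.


(X, τ) is disconnected; components = [{n}, {l, m, o, p, q}].

Find clopen sets (U ∈ τ with X ∖ U ∈ τ):
  U = ∅, X ∖ U = {l, m, n, o, p, q} — both open, so U is clopen.
  U = {n}, X ∖ U = {l, m, o, p, q} — both open, so U is clopen.
  U = {l, m, o, p, q}, X ∖ U = {n} — both open, so U is clopen.
  U = {l, m, n, o, p, q}, X ∖ U = ∅ — both open, so U is clopen.
Nontrivial clopen(s) exist: e.g. {l, m, o, p, q}. So (X, τ) is disconnected.
Compute connected components by grouping points that agree on all clopens:
  component: {n}
  component: {l, m, o, p, q}


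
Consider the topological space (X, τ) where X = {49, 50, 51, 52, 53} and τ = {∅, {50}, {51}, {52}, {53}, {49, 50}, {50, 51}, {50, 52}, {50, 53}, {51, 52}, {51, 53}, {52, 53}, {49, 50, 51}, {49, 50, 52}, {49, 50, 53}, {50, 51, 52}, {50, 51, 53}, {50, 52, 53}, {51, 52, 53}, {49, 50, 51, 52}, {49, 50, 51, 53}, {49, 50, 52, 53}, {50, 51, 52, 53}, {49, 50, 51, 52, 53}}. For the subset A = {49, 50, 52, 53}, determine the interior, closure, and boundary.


int(A) = {49, 50, 52, 53}, cl(A) = {49, 50, 52, 53}, ∂A = ∅.

Closed sets in (X, τ) are complements of opens:
  closed(X, τ) = {∅, {49}, {51}, {52}, {53}, {49, 50}, {49, 51}, {49, 52}, {49, 53}, {51, 52}, {51, 53}, {52, 53}, {49, 50, 51}, {49, 50, 52}, {49, 50, 53}, {49, 51, 52}, {49, 51, 53}, {49, 52, 53}, {51, 52, 53}, {49, 50, 51, 52}, {49, 50, 51, 53}, {49, 50, 52, 53}, {49, 51, 52, 53}, {49, 50, 51, 52, 53}}.
int(A) = ⋃ {U ∈ τ : U ⊆ A}. Opens contained in A: ∅, {50}, {52}, {53}, {49, 50}, {50, 52}, {50, 53}, {52, 53}, {49, 50, 52}, {49, 50, 53}, {50, 52, 53}, {49, 50, 52, 53}.
Taking the union of these: int(A) = {49, 50, 52, 53}.
cl(A) = ⋂ {C closed : A ⊆ C}. Closed sets containing A: {49, 50, 52, 53}, {49, 50, 51, 52, 53}.
Intersecting these: cl(A) = {49, 50, 52, 53}.
∂A = cl(A) ∖ int(A) = {49, 50, 52, 53} ∖ {49, 50, 52, 53} = ∅.


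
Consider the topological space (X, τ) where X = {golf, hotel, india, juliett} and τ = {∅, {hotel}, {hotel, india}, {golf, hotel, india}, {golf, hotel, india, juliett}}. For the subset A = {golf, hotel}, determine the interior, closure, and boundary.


int(A) = {hotel}, cl(A) = {golf, hotel, india, juliett}, ∂A = {golf, india, juliett}.

Closed sets in (X, τ) are complements of opens:
  closed(X, τ) = {∅, {juliett}, {golf, juliett}, {golf, india, juliett}, {golf, hotel, india, juliett}}.
int(A) = ⋃ {U ∈ τ : U ⊆ A}. Opens contained in A: ∅, {hotel}.
Taking the union of these: int(A) = {hotel}.
cl(A) = ⋂ {C closed : A ⊆ C}. Closed sets containing A: {golf, hotel, india, juliett}.
Intersecting these: cl(A) = {golf, hotel, india, juliett}.
∂A = cl(A) ∖ int(A) = {golf, hotel, india, juliett} ∖ {hotel} = {golf, india, juliett}.


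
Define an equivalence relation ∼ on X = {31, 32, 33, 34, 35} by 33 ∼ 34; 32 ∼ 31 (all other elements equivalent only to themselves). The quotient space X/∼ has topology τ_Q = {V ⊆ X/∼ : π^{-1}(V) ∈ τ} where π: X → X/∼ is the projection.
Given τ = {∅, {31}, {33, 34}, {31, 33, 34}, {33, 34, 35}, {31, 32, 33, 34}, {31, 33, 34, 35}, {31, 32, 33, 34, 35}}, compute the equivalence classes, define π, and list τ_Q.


X/∼ = {[31=32], [33=34], [35]}; |τ_Q| = 5.

Equivalence classes: [31=32], [33=34], [35].
Quotient map π: X → X/∼ sends 31 ↦ [31=32], 32 ↦ [31=32], 33 ↦ [33=34], 34 ↦ [33=34], 35 ↦ [35].
For each subset V ⊆ X/∼, compute π^{-1}(V) ⊆ X and check whether π^{-1}(V) ∈ τ. V is open in τ_Q iff π^{-1}(V) ∈ τ.
  V = {}: π^{-1}(V) = ∅ ∈ τ ✓.
  V = {[31=32]}: π^{-1}(V) = {31, 32} ∉ τ ✗.
  V = {[33=34]}: π^{-1}(V) = {33, 34} ∈ τ ✓.
  V = {[31=32], [33=34]}: π^{-1}(V) = {31, 32, 33, 34} ∈ τ ✓.
  V = {[35]}: π^{-1}(V) = {35} ∉ τ ✗.
  V = {[31=32], [35]}: π^{-1}(V) = {31, 32, 35} ∉ τ ✗.
  V = {[33=34], [35]}: π^{-1}(V) = {33, 34, 35} ∈ τ ✓.
  V = {[31=32], [33=34], [35]}: π^{-1}(V) = {31, 32, 33, 34, 35} ∈ τ ✓.
Open sets in the quotient: τ_Q = {{}, {[33=34]}, {[31=32], [33=34]}, {[33=34], [35]}, {[31=32], [33=34], [35]}} (5 elements).


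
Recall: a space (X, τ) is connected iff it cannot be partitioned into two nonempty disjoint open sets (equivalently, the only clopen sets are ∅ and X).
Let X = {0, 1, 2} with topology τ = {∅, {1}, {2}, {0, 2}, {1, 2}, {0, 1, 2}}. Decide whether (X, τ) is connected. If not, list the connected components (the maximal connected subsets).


(X, τ) is disconnected; components = [{1}, {0, 2}].

Find clopen sets (U ∈ τ with X ∖ U ∈ τ):
  U = ∅, X ∖ U = {0, 1, 2} — both open, so U is clopen.
  U = {1}, X ∖ U = {0, 2} — both open, so U is clopen.
  U = {0, 2}, X ∖ U = {1} — both open, so U is clopen.
  U = {0, 1, 2}, X ∖ U = ∅ — both open, so U is clopen.
Nontrivial clopen(s) exist: e.g. {0, 2}. So (X, τ) is disconnected.
Compute connected components by grouping points that agree on all clopens:
  component: {1}
  component: {0, 2}


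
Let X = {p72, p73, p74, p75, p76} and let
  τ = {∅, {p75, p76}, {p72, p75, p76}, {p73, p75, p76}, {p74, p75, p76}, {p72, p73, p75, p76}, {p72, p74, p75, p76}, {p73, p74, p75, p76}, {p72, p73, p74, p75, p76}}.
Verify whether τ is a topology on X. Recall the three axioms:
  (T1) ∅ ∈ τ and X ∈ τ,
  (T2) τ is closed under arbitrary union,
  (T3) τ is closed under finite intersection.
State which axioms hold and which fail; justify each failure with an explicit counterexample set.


τ IS a topology on X.

Axiom (T1): ∅ ∈ τ? Yes; X ∈ τ? Yes.
Axiom (T2/T3): check pairwise unions and intersections of members of τ.
All pairwise intersections and unions checked — each lies in τ. Therefore τ satisfies (T1), (T2), (T3): it IS a topology on X.


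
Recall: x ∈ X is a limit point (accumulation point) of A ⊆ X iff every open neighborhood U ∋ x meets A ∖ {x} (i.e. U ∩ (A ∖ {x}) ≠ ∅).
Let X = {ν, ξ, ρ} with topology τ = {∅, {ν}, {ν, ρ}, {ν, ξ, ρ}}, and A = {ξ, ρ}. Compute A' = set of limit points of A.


A' = {ξ}

For each x ∈ X, list the open sets U ∈ τ with x ∈ U, then check whether U ∩ (A ∖ {x}) ≠ ∅ for every such U.
  x = ν: open {ν} ∋ x has {ν} ∩ (A ∖ {ν}) = ∅, so x is NOT a limit point.
  x = ξ: opens ∋ x are {ν, ξ, ρ}; each meets A ∖ {ξ}, so x IS a limit point.
  x = ρ: open {ν, ρ} ∋ x has {ν, ρ} ∩ (A ∖ {ρ}) = ∅, so x is NOT a limit point.
Collecting: A' = {ξ}.


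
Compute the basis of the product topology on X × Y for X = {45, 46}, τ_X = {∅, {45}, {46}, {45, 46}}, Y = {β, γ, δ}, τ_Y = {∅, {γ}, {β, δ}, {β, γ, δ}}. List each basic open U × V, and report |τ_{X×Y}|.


Basis B = {∅ × ∅, {45} × {γ}, {46} × {γ}, {45} × {β, δ}, {45, 46} × {γ}, {46} × {β, δ}, {45} × {β, γ, δ}, {46} × {β, γ, δ}, {45, 46} × {β, δ}, {45, 46} × {β, γ, δ}}; |τ_{X×Y}| = 16.

Enumerate products U × V with U ∈ τ_X, V ∈ τ_Y (deduplicated):
  ∅ × ∅ = {} (∅)
  {45} × {γ} = {(45,γ)}
  {46} × {γ} = {(46,γ)}
  {45} × {β, δ} = {(45,β), (45,δ)}
  {45, 46} × {γ} = {(45,γ), (46,γ)}
  {46} × {β, δ} = {(46,β), (46,δ)}
  {45} × {β, γ, δ} = {(45,β), (45,γ), (45,δ)}
  {46} × {β, γ, δ} = {(46,β), (46,γ), (46,δ)}
  {45, 46} × {β, δ} = {(45,β), (45,δ), (46,β), (46,δ)}
  {45, 46} × {β, γ, δ} = {(45,β), (45,γ), (45,δ), (46,β), (46,γ), (46,δ)}
These 10 distinct sets form the basis B.
Close under arbitrary unions to get τ_{X×Y}; counting gives |τ_{X×Y}| = 16.


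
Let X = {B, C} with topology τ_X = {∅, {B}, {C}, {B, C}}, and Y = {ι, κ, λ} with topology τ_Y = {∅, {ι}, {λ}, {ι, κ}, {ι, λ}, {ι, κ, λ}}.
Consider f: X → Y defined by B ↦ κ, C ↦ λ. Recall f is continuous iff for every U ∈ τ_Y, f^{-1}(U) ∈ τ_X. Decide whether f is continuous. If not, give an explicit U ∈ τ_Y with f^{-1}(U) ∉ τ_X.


f IS continuous.

Compute f^{-1}(U) for each U ∈ τ_Y:
  U = ∅: f^{-1}(U) = ∅ ∈ τ_X ✓.
  U = {ι}: f^{-1}(U) = ∅ ∈ τ_X ✓.
  U = {λ}: f^{-1}(U) = {C} ∈ τ_X ✓.
  U = {ι, κ}: f^{-1}(U) = {B} ∈ τ_X ✓.
  U = {ι, λ}: f^{-1}(U) = {C} ∈ τ_X ✓.
  U = {ι, κ, λ}: f^{-1}(U) = {B, C} ∈ τ_X ✓.
Every preimage lies in τ_X, so f IS continuous.


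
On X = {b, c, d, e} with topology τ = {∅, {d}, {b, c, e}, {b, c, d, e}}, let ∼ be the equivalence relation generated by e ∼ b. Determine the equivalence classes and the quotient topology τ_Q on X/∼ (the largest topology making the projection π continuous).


X/∼ = {[b=e], [c], [d]}; |τ_Q| = 4.

Equivalence classes: [b=e], [c], [d].
Quotient map π: X → X/∼ sends b ↦ [b=e], c ↦ [c], d ↦ [d], e ↦ [b=e].
For each subset V ⊆ X/∼, compute π^{-1}(V) ⊆ X and check whether π^{-1}(V) ∈ τ. V is open in τ_Q iff π^{-1}(V) ∈ τ.
  V = {}: π^{-1}(V) = ∅ ∈ τ ✓.
  V = {[b=e]}: π^{-1}(V) = {b, e} ∉ τ ✗.
  V = {[c]}: π^{-1}(V) = {c} ∉ τ ✗.
  V = {[b=e], [c]}: π^{-1}(V) = {b, c, e} ∈ τ ✓.
  V = {[d]}: π^{-1}(V) = {d} ∈ τ ✓.
  V = {[b=e], [d]}: π^{-1}(V) = {b, d, e} ∉ τ ✗.
  V = {[c], [d]}: π^{-1}(V) = {c, d} ∉ τ ✗.
  V = {[b=e], [c], [d]}: π^{-1}(V) = {b, c, d, e} ∈ τ ✓.
Open sets in the quotient: τ_Q = {{}, {[b=e], [c]}, {[d]}, {[b=e], [c], [d]}} (4 elements).


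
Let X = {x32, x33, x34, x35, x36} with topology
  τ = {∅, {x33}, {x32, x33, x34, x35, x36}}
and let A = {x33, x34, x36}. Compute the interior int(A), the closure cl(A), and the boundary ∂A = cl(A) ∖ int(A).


int(A) = {x33}, cl(A) = {x32, x33, x34, x35, x36}, ∂A = {x32, x34, x35, x36}.

Closed sets in (X, τ) are complements of opens:
  closed(X, τ) = {∅, {x32, x34, x35, x36}, {x32, x33, x34, x35, x36}}.
int(A) = ⋃ {U ∈ τ : U ⊆ A}. Opens contained in A: ∅, {x33}.
Taking the union of these: int(A) = {x33}.
cl(A) = ⋂ {C closed : A ⊆ C}. Closed sets containing A: {x32, x33, x34, x35, x36}.
Intersecting these: cl(A) = {x32, x33, x34, x35, x36}.
∂A = cl(A) ∖ int(A) = {x32, x33, x34, x35, x36} ∖ {x33} = {x32, x34, x35, x36}.


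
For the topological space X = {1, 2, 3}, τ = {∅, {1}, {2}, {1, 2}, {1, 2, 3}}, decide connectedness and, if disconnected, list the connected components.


(X, τ) is connected.

Find clopen sets (U ∈ τ with X ∖ U ∈ τ):
  U = ∅, X ∖ U = {1, 2, 3} — both open, so U is clopen.
  U = {1, 2, 3}, X ∖ U = ∅ — both open, so U is clopen.
Only trivial clopens (∅ and X) exist, so (X, τ) is connected.
Compute connected components by grouping points that agree on all clopens:
  component: {1, 2, 3}


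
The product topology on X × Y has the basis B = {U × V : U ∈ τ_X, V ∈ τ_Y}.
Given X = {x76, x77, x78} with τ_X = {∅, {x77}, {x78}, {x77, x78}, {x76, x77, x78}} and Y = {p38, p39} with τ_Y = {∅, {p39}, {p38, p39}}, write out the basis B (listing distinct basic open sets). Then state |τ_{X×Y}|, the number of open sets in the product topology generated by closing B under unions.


Basis B = {∅ × ∅, {x77} × {p39}, {x78} × {p39}, {x77} × {p38, p39}, {x77, x78} × {p39}, {x78} × {p38, p39}, {x76, x77, x78} × {p39}, {x77, x78} × {p38, p39}, {x76, x77, x78} × {p38, p39}}; |τ_{X×Y}| = 14.

Enumerate products U × V with U ∈ τ_X, V ∈ τ_Y (deduplicated):
  ∅ × ∅ = {} (∅)
  {x77} × {p39} = {(x77,p39)}
  {x78} × {p39} = {(x78,p39)}
  {x77} × {p38, p39} = {(x77,p38), (x77,p39)}
  {x77, x78} × {p39} = {(x77,p39), (x78,p39)}
  {x78} × {p38, p39} = {(x78,p38), (x78,p39)}
  {x76, x77, x78} × {p39} = {(x76,p39), (x77,p39), (x78,p39)}
  {x77, x78} × {p38, p39} = {(x77,p38), (x77,p39), (x78,p38), (x78,p39)}
  {x76, x77, x78} × {p38, p39} = {(x76,p38), (x76,p39), (x77,p38), (x77,p39), (x78,p38), (x78,p39)}
These 9 distinct sets form the basis B.
Close under arbitrary unions to get τ_{X×Y}; counting gives |τ_{X×Y}| = 14.


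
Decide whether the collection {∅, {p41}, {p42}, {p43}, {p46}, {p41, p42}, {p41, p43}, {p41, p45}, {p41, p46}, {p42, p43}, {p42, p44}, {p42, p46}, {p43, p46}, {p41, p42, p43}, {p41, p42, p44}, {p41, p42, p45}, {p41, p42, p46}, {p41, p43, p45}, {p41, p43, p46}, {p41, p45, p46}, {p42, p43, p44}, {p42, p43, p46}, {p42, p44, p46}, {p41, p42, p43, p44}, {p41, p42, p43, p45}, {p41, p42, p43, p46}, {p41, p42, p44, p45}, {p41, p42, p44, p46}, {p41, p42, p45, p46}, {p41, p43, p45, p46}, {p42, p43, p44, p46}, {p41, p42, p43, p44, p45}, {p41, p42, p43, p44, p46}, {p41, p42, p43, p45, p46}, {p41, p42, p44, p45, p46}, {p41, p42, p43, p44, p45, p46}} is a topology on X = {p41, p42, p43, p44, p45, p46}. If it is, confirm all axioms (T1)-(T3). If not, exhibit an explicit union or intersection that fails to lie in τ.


τ IS a topology on X.

Axiom (T1): ∅ ∈ τ? Yes; X ∈ τ? Yes.
Axiom (T2/T3): check pairwise unions and intersections of members of τ.
All pairwise intersections and unions checked — each lies in τ. Therefore τ satisfies (T1), (T2), (T3): it IS a topology on X.


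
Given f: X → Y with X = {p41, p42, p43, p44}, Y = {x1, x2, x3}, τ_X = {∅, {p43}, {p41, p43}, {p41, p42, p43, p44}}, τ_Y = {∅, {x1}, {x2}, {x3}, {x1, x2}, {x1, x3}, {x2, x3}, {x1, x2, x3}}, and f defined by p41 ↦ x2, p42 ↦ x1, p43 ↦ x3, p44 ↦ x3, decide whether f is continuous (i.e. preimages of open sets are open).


f is NOT continuous.

Compute f^{-1}(U) for each U ∈ τ_Y:
  U = ∅: f^{-1}(U) = ∅ ∈ τ_X ✓.
  U = {x1}: f^{-1}(U) = {p42} ∉ τ_X ✗.
  U = {x2}: f^{-1}(U) = {p41} ∉ τ_X ✗.
  U = {x3}: f^{-1}(U) = {p43, p44} ∉ τ_X ✗.
  U = {x1, x2}: f^{-1}(U) = {p41, p42} ∉ τ_X ✗.
  U = {x1, x3}: f^{-1}(U) = {p42, p43, p44} ∉ τ_X ✗.
  U = {x2, x3}: f^{-1}(U) = {p41, p43, p44} ∉ τ_X ✗.
  U = {x1, x2, x3}: f^{-1}(U) = {p41, p42, p43, p44} ∈ τ_X ✓.
Found U = {x1} with f^{-1}(U) = {p42} not in τ_X. Therefore f is NOT continuous.


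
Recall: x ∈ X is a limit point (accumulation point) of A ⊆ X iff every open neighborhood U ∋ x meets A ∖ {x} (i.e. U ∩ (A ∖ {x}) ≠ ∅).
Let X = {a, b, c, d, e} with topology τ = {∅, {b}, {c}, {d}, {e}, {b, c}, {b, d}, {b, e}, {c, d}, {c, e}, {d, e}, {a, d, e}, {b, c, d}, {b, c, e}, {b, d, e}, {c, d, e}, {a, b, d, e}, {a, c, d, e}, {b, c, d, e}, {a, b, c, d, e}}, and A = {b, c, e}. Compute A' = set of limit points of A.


A' = {a}

For each x ∈ X, list the open sets U ∈ τ with x ∈ U, then check whether U ∩ (A ∖ {x}) ≠ ∅ for every such U.
  x = a: opens ∋ x are {a, d, e}, {a, b, d, e}, {a, c, d, e}, {a, b, c, d, e}; each meets A ∖ {a}, so x IS a limit point.
  x = b: open {b} ∋ x has {b} ∩ (A ∖ {b}) = ∅, so x is NOT a limit point.
  x = c: open {c} ∋ x has {c} ∩ (A ∖ {c}) = ∅, so x is NOT a limit point.
  x = d: open {d} ∋ x has {d} ∩ (A ∖ {d}) = ∅, so x is NOT a limit point.
  x = e: open {e} ∋ x has {e} ∩ (A ∖ {e}) = ∅, so x is NOT a limit point.
Collecting: A' = {a}.


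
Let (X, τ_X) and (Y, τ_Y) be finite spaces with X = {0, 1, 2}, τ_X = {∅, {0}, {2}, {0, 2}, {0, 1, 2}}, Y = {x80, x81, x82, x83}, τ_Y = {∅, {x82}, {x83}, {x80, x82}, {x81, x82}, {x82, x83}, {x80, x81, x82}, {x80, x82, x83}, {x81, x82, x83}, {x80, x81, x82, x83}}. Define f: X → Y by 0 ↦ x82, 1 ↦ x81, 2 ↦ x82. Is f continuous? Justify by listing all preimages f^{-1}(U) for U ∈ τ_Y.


f IS continuous.

Compute f^{-1}(U) for each U ∈ τ_Y:
  U = ∅: f^{-1}(U) = ∅ ∈ τ_X ✓.
  U = {x82}: f^{-1}(U) = {0, 2} ∈ τ_X ✓.
  U = {x83}: f^{-1}(U) = ∅ ∈ τ_X ✓.
  U = {x80, x82}: f^{-1}(U) = {0, 2} ∈ τ_X ✓.
  U = {x81, x82}: f^{-1}(U) = {0, 1, 2} ∈ τ_X ✓.
  U = {x82, x83}: f^{-1}(U) = {0, 2} ∈ τ_X ✓.
  U = {x80, x81, x82}: f^{-1}(U) = {0, 1, 2} ∈ τ_X ✓.
  U = {x80, x82, x83}: f^{-1}(U) = {0, 2} ∈ τ_X ✓.
  U = {x81, x82, x83}: f^{-1}(U) = {0, 1, 2} ∈ τ_X ✓.
  U = {x80, x81, x82, x83}: f^{-1}(U) = {0, 1, 2} ∈ τ_X ✓.
Every preimage lies in τ_X, so f IS continuous.


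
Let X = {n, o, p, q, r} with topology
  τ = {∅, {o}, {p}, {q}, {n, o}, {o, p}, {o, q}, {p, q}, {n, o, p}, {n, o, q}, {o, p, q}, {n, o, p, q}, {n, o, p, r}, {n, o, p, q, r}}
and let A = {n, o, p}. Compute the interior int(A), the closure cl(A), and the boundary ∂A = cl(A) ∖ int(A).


int(A) = {n, o, p}, cl(A) = {n, o, p, r}, ∂A = {r}.

Closed sets in (X, τ) are complements of opens:
  closed(X, τ) = {∅, {q}, {r}, {n, r}, {p, r}, {q, r}, {n, o, r}, {n, p, r}, {n, q, r}, {p, q, r}, {n, o, p, r}, {n, o, q, r}, {n, p, q, r}, {n, o, p, q, r}}.
int(A) = ⋃ {U ∈ τ : U ⊆ A}. Opens contained in A: ∅, {o}, {p}, {n, o}, {o, p}, {n, o, p}.
Taking the union of these: int(A) = {n, o, p}.
cl(A) = ⋂ {C closed : A ⊆ C}. Closed sets containing A: {n, o, p, r}, {n, o, p, q, r}.
Intersecting these: cl(A) = {n, o, p, r}.
∂A = cl(A) ∖ int(A) = {n, o, p, r} ∖ {n, o, p} = {r}.


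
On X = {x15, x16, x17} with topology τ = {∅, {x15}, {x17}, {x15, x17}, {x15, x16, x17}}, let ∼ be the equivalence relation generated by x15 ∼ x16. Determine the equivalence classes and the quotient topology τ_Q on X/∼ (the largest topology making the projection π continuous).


X/∼ = {[x15=x16], [x17]}; |τ_Q| = 3.

Equivalence classes: [x15=x16], [x17].
Quotient map π: X → X/∼ sends x15 ↦ [x15=x16], x16 ↦ [x15=x16], x17 ↦ [x17].
For each subset V ⊆ X/∼, compute π^{-1}(V) ⊆ X and check whether π^{-1}(V) ∈ τ. V is open in τ_Q iff π^{-1}(V) ∈ τ.
  V = {}: π^{-1}(V) = ∅ ∈ τ ✓.
  V = {[x15=x16]}: π^{-1}(V) = {x15, x16} ∉ τ ✗.
  V = {[x17]}: π^{-1}(V) = {x17} ∈ τ ✓.
  V = {[x15=x16], [x17]}: π^{-1}(V) = {x15, x16, x17} ∈ τ ✓.
Open sets in the quotient: τ_Q = {{}, {[x17]}, {[x15=x16], [x17]}} (3 elements).


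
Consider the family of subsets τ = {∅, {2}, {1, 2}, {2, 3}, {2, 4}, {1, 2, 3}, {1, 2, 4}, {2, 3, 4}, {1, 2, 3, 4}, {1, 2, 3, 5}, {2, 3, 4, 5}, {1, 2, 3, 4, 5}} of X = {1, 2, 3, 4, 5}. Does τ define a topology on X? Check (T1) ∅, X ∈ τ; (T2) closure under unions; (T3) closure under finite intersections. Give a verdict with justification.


τ is NOT a topology on X.

Axiom (T1): ∅ ∈ τ? Yes; X ∈ τ? Yes.
Axiom (T2/T3): check pairwise unions and intersections of members of τ.
Counterexample for (T3): {1, 2, 3, 5} ∩ {2, 3, 4, 5} = {2, 3, 5} ∉ τ. Therefore τ is NOT a topology.


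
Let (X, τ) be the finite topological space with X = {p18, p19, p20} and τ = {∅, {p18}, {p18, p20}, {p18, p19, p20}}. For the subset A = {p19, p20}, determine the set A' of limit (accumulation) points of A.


A' = {p19}

For each x ∈ X, list the open sets U ∈ τ with x ∈ U, then check whether U ∩ (A ∖ {x}) ≠ ∅ for every such U.
  x = p18: open {p18} ∋ x has {p18} ∩ (A ∖ {p18}) = ∅, so x is NOT a limit point.
  x = p19: opens ∋ x are {p18, p19, p20}; each meets A ∖ {p19}, so x IS a limit point.
  x = p20: open {p18, p20} ∋ x has {p18, p20} ∩ (A ∖ {p20}) = ∅, so x is NOT a limit point.
Collecting: A' = {p19}.


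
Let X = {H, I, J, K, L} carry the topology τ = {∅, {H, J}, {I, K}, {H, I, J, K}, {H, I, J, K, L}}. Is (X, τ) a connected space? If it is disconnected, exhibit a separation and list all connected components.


(X, τ) is connected.

Find clopen sets (U ∈ τ with X ∖ U ∈ τ):
  U = ∅, X ∖ U = {H, I, J, K, L} — both open, so U is clopen.
  U = {H, I, J, K, L}, X ∖ U = ∅ — both open, so U is clopen.
Only trivial clopens (∅ and X) exist, so (X, τ) is connected.
Compute connected components by grouping points that agree on all clopens:
  component: {H, I, J, K, L}


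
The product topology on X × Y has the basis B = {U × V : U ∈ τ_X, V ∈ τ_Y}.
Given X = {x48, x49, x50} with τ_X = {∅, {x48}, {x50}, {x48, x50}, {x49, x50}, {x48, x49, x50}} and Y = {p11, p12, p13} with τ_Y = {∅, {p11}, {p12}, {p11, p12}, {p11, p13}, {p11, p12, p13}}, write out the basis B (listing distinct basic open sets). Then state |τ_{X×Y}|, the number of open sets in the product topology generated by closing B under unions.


Basis B = {∅ × ∅, {x48} × {p11}, {x48} × {p12}, {x50} × {p11}, {x50} × {p12}, {x48} × {p11, p12}, {x48} × {p11, p13}, {x48, x50} × {p11}, {x48, x50} × {p12}, {x49, x50} × {p11}, {x49, x50} × {p12}, {x50} × {p11, p12}, {x50} × {p11, p13}, {x48} × {p11, p12, p13}, {x48, x49, x50} × {p11}, {x48, x49, x50} × {p12}, {x50} × {p11, p12, p13}, {x48, x50} × {p11, p12}, {x48, x50} × {p11, p13}, {x49, x50} × {p11, p12}, {x49, x50} × {p11, p13}, {x48, x50} × {p11, p12, p13}, {x48, x49, x50} × {p11, p12}, {x48, x49, x50} × {p11, p13}, {x49, x50} × {p11, p12, p13}, {x48, x49, x50} × {p11, p12, p13}}; |τ_{X×Y}| = 108.

Enumerate products U × V with U ∈ τ_X, V ∈ τ_Y (deduplicated):
  ∅ × ∅ = {} (∅)
  {x48} × {p11} = {(x48,p11)}
  {x48} × {p12} = {(x48,p12)}
  {x50} × {p11} = {(x50,p11)}
  {x50} × {p12} = {(x50,p12)}
  {x48} × {p11, p12} = {(x48,p11), (x48,p12)}
  {x48} × {p11, p13} = {(x48,p11), (x48,p13)}
  {x48, x50} × {p11} = {(x48,p11), (x50,p11)}
  {x48, x50} × {p12} = {(x48,p12), (x50,p12)}
  {x49, x50} × {p11} = {(x49,p11), (x50,p11)}
  {x49, x50} × {p12} = {(x49,p12), (x50,p12)}
  {x50} × {p11, p12} = {(x50,p11), (x50,p12)}
  {x50} × {p11, p13} = {(x50,p11), (x50,p13)}
  {x48} × {p11, p12, p13} = {(x48,p11), (x48,p12), (x48,p13)}
  {x48, x49, x50} × {p11} = {(x48,p11), (x49,p11), (x50,p11)}
  {x48, x49, x50} × {p12} = {(x48,p12), (x49,p12), (x50,p12)}
  {x50} × {p11, p12, p13} = {(x50,p11), (x50,p12), (x50,p13)}
  {x48, x50} × {p11, p12} = {(x48,p11), (x48,p12), (x50,p11), (x50,p12)}
  {x48, x50} × {p11, p13} = {(x48,p11), (x48,p13), (x50,p11), (x50,p13)}
  {x49, x50} × {p11, p12} = {(x49,p11), (x49,p12), (x50,p11), (x50,p12)}
  {x49, x50} × {p11, p13} = {(x49,p11), (x49,p13), (x50,p11), (x50,p13)}
  {x48, x50} × {p11, p12, p13} = {(x48,p11), (x48,p12), (x48,p13), (x50,p11), (x50,p12), (x50,p13)}
  {x48, x49, x50} × {p11, p12} = {(x48,p11), (x48,p12), (x49,p11), (x49,p12), (x50,p11), (x50,p12)}
  {x48, x49, x50} × {p11, p13} = {(x48,p11), (x48,p13), (x49,p11), (x49,p13), (x50,p11), (x50,p13)}
  {x49, x50} × {p11, p12, p13} = {(x49,p11), (x49,p12), (x49,p13), (x50,p11), (x50,p12), (x50,p13)}
  {x48, x49, x50} × {p11, p12, p13} = {(x48,p11), (x48,p12), (x48,p13), (x49,p11), (x49,p12), (x49,p13), (x50,p11), (x50,p12), (x50,p13)}
These 26 distinct sets form the basis B.
Close under arbitrary unions to get τ_{X×Y}; counting gives |τ_{X×Y}| = 108.


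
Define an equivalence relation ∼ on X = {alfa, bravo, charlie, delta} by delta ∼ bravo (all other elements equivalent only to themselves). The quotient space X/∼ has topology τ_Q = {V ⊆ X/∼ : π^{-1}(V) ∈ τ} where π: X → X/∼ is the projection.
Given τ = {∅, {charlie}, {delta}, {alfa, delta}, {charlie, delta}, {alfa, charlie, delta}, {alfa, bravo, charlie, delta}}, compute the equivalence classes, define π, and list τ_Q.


X/∼ = {[alfa], [bravo=delta], [charlie]}; |τ_Q| = 3.

Equivalence classes: [alfa], [bravo=delta], [charlie].
Quotient map π: X → X/∼ sends alfa ↦ [alfa], bravo ↦ [bravo=delta], charlie ↦ [charlie], delta ↦ [bravo=delta].
For each subset V ⊆ X/∼, compute π^{-1}(V) ⊆ X and check whether π^{-1}(V) ∈ τ. V is open in τ_Q iff π^{-1}(V) ∈ τ.
  V = {}: π^{-1}(V) = ∅ ∈ τ ✓.
  V = {[alfa]}: π^{-1}(V) = {alfa} ∉ τ ✗.
  V = {[bravo=delta]}: π^{-1}(V) = {bravo, delta} ∉ τ ✗.
  V = {[alfa], [bravo=delta]}: π^{-1}(V) = {alfa, bravo, delta} ∉ τ ✗.
  V = {[charlie]}: π^{-1}(V) = {charlie} ∈ τ ✓.
  V = {[alfa], [charlie]}: π^{-1}(V) = {alfa, charlie} ∉ τ ✗.
  V = {[bravo=delta], [charlie]}: π^{-1}(V) = {bravo, charlie, delta} ∉ τ ✗.
  V = {[alfa], [bravo=delta], [charlie]}: π^{-1}(V) = {alfa, bravo, charlie, delta} ∈ τ ✓.
Open sets in the quotient: τ_Q = {{}, {[charlie]}, {[alfa], [bravo=delta], [charlie]}} (3 elements).


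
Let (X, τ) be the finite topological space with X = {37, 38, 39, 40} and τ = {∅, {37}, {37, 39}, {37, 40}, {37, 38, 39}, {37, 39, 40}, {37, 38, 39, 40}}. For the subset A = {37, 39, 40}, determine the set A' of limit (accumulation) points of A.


A' = {38, 39, 40}

For each x ∈ X, list the open sets U ∈ τ with x ∈ U, then check whether U ∩ (A ∖ {x}) ≠ ∅ for every such U.
  x = 37: open {37} ∋ x has {37} ∩ (A ∖ {37}) = ∅, so x is NOT a limit point.
  x = 38: opens ∋ x are {37, 38, 39}, {37, 38, 39, 40}; each meets A ∖ {38}, so x IS a limit point.
  x = 39: opens ∋ x are {37, 39}, {37, 38, 39}, {37, 39, 40}, {37, 38, 39, 40}; each meets A ∖ {39}, so x IS a limit point.
  x = 40: opens ∋ x are {37, 40}, {37, 39, 40}, {37, 38, 39, 40}; each meets A ∖ {40}, so x IS a limit point.
Collecting: A' = {38, 39, 40}.


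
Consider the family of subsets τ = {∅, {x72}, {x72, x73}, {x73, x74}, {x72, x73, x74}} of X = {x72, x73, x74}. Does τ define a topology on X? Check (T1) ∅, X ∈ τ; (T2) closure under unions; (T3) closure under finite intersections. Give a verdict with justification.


τ is NOT a topology on X.

Axiom (T1): ∅ ∈ τ? Yes; X ∈ τ? Yes.
Axiom (T2/T3): check pairwise unions and intersections of members of τ.
Counterexample for (T3): {x72, x73} ∩ {x73, x74} = {x73} ∉ τ. Therefore τ is NOT a topology.


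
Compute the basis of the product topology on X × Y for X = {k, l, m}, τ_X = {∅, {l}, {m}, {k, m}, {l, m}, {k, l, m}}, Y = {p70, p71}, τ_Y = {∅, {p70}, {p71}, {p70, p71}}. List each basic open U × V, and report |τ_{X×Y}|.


Basis B = {∅ × ∅, {l} × {p70}, {l} × {p71}, {m} × {p70}, {m} × {p71}, {k, m} × {p70}, {k, m} × {p71}, {l} × {p70, p71}, {l, m} × {p70}, {l, m} × {p71}, {m} × {p70, p71}, {k, l, m} × {p70}, {k, l, m} × {p71}, {k, m} × {p70, p71}, {l, m} × {p70, p71}, {k, l, m} × {p70, p71}}; |τ_{X×Y}| = 36.

Enumerate products U × V with U ∈ τ_X, V ∈ τ_Y (deduplicated):
  ∅ × ∅ = {} (∅)
  {l} × {p70} = {(l,p70)}
  {l} × {p71} = {(l,p71)}
  {m} × {p70} = {(m,p70)}
  {m} × {p71} = {(m,p71)}
  {k, m} × {p70} = {(k,p70), (m,p70)}
  {k, m} × {p71} = {(k,p71), (m,p71)}
  {l} × {p70, p71} = {(l,p70), (l,p71)}
  {l, m} × {p70} = {(l,p70), (m,p70)}
  {l, m} × {p71} = {(l,p71), (m,p71)}
  {m} × {p70, p71} = {(m,p70), (m,p71)}
  {k, l, m} × {p70} = {(k,p70), (l,p70), (m,p70)}
  {k, l, m} × {p71} = {(k,p71), (l,p71), (m,p71)}
  {k, m} × {p70, p71} = {(k,p70), (k,p71), (m,p70), (m,p71)}
  {l, m} × {p70, p71} = {(l,p70), (l,p71), (m,p70), (m,p71)}
  {k, l, m} × {p70, p71} = {(k,p70), (k,p71), (l,p70), (l,p71), (m,p70), (m,p71)}
These 16 distinct sets form the basis B.
Close under arbitrary unions to get τ_{X×Y}; counting gives |τ_{X×Y}| = 36.


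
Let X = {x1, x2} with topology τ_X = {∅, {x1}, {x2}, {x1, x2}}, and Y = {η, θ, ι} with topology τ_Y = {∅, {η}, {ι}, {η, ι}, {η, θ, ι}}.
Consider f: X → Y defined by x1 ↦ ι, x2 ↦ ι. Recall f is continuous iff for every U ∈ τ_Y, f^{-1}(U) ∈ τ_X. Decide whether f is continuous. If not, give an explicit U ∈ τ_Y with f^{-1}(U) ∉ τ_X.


f IS continuous.

Compute f^{-1}(U) for each U ∈ τ_Y:
  U = ∅: f^{-1}(U) = ∅ ∈ τ_X ✓.
  U = {η}: f^{-1}(U) = ∅ ∈ τ_X ✓.
  U = {ι}: f^{-1}(U) = {x1, x2} ∈ τ_X ✓.
  U = {η, ι}: f^{-1}(U) = {x1, x2} ∈ τ_X ✓.
  U = {η, θ, ι}: f^{-1}(U) = {x1, x2} ∈ τ_X ✓.
Every preimage lies in τ_X, so f IS continuous.


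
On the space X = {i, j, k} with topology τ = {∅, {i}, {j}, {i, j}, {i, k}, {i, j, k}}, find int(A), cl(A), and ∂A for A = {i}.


int(A) = {i}, cl(A) = {i, k}, ∂A = {k}.

Closed sets in (X, τ) are complements of opens:
  closed(X, τ) = {∅, {j}, {k}, {i, k}, {j, k}, {i, j, k}}.
int(A) = ⋃ {U ∈ τ : U ⊆ A}. Opens contained in A: ∅, {i}.
Taking the union of these: int(A) = {i}.
cl(A) = ⋂ {C closed : A ⊆ C}. Closed sets containing A: {i, k}, {i, j, k}.
Intersecting these: cl(A) = {i, k}.
∂A = cl(A) ∖ int(A) = {i, k} ∖ {i} = {k}.


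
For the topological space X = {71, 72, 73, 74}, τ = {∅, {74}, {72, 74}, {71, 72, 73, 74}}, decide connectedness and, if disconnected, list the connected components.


(X, τ) is connected.

Find clopen sets (U ∈ τ with X ∖ U ∈ τ):
  U = ∅, X ∖ U = {71, 72, 73, 74} — both open, so U is clopen.
  U = {71, 72, 73, 74}, X ∖ U = ∅ — both open, so U is clopen.
Only trivial clopens (∅ and X) exist, so (X, τ) is connected.
Compute connected components by grouping points that agree on all clopens:
  component: {71, 72, 73, 74}


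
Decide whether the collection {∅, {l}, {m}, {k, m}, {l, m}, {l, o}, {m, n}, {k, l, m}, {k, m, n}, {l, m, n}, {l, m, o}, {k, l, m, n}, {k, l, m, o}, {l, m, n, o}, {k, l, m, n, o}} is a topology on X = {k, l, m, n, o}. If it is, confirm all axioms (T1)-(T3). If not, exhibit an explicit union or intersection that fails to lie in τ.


τ IS a topology on X.

Axiom (T1): ∅ ∈ τ? Yes; X ∈ τ? Yes.
Axiom (T2/T3): check pairwise unions and intersections of members of τ.
All pairwise intersections and unions checked — each lies in τ. Therefore τ satisfies (T1), (T2), (T3): it IS a topology on X.


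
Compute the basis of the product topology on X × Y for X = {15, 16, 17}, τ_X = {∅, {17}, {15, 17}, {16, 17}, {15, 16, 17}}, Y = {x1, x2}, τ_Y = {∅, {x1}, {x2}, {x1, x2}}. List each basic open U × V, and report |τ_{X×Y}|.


Basis B = {∅ × ∅, {17} × {x1}, {17} × {x2}, {15, 17} × {x1}, {15, 17} × {x2}, {16, 17} × {x1}, {16, 17} × {x2}, {17} × {x1, x2}, {15, 16, 17} × {x1}, {15, 16, 17} × {x2}, {15, 17} × {x1, x2}, {16, 17} × {x1, x2}, {15, 16, 17} × {x1, x2}}; |τ_{X×Y}| = 25.

Enumerate products U × V with U ∈ τ_X, V ∈ τ_Y (deduplicated):
  ∅ × ∅ = {} (∅)
  {17} × {x1} = {(17,x1)}
  {17} × {x2} = {(17,x2)}
  {15, 17} × {x1} = {(15,x1), (17,x1)}
  {15, 17} × {x2} = {(15,x2), (17,x2)}
  {16, 17} × {x1} = {(16,x1), (17,x1)}
  {16, 17} × {x2} = {(16,x2), (17,x2)}
  {17} × {x1, x2} = {(17,x1), (17,x2)}
  {15, 16, 17} × {x1} = {(15,x1), (16,x1), (17,x1)}
  {15, 16, 17} × {x2} = {(15,x2), (16,x2), (17,x2)}
  {15, 17} × {x1, x2} = {(15,x1), (15,x2), (17,x1), (17,x2)}
  {16, 17} × {x1, x2} = {(16,x1), (16,x2), (17,x1), (17,x2)}
  {15, 16, 17} × {x1, x2} = {(15,x1), (15,x2), (16,x1), (16,x2), (17,x1), (17,x2)}
These 13 distinct sets form the basis B.
Close under arbitrary unions to get τ_{X×Y}; counting gives |τ_{X×Y}| = 25.


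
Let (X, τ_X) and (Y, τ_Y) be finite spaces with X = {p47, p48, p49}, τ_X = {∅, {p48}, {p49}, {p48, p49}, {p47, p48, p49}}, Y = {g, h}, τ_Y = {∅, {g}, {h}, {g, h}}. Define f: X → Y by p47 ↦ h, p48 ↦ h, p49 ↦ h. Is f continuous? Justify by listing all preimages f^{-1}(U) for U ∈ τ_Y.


f IS continuous.

Compute f^{-1}(U) for each U ∈ τ_Y:
  U = ∅: f^{-1}(U) = ∅ ∈ τ_X ✓.
  U = {g}: f^{-1}(U) = ∅ ∈ τ_X ✓.
  U = {h}: f^{-1}(U) = {p47, p48, p49} ∈ τ_X ✓.
  U = {g, h}: f^{-1}(U) = {p47, p48, p49} ∈ τ_X ✓.
Every preimage lies in τ_X, so f IS continuous.


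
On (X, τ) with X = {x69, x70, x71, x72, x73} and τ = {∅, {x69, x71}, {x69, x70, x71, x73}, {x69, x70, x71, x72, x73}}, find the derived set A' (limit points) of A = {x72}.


A' = ∅

For each x ∈ X, list the open sets U ∈ τ with x ∈ U, then check whether U ∩ (A ∖ {x}) ≠ ∅ for every such U.
  x = x69: open {x69, x71} ∋ x has {x69, x71} ∩ (A ∖ {x69}) = ∅, so x is NOT a limit point.
  x = x70: open {x69, x70, x71, x73} ∋ x has {x69, x70, x71, x73} ∩ (A ∖ {x70}) = ∅, so x is NOT a limit point.
  x = x71: open {x69, x71} ∋ x has {x69, x71} ∩ (A ∖ {x71}) = ∅, so x is NOT a limit point.
  x = x72: open {x69, x70, x71, x72, x73} ∋ x has {x69, x70, x71, x72, x73} ∩ (A ∖ {x72}) = ∅, so x is NOT a limit point.
  x = x73: open {x69, x70, x71, x73} ∋ x has {x69, x70, x71, x73} ∩ (A ∖ {x73}) = ∅, so x is NOT a limit point.
Collecting: A' = ∅.


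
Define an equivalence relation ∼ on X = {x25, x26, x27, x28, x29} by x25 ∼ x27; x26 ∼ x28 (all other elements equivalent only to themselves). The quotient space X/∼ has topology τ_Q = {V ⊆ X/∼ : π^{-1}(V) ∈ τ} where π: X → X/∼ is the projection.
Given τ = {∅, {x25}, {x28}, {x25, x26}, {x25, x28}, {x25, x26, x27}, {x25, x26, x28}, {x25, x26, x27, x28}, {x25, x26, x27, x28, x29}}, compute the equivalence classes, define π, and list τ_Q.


X/∼ = {[x25=x27], [x26=x28], [x29]}; |τ_Q| = 3.

Equivalence classes: [x25=x27], [x26=x28], [x29].
Quotient map π: X → X/∼ sends x25 ↦ [x25=x27], x26 ↦ [x26=x28], x27 ↦ [x25=x27], x28 ↦ [x26=x28], x29 ↦ [x29].
For each subset V ⊆ X/∼, compute π^{-1}(V) ⊆ X and check whether π^{-1}(V) ∈ τ. V is open in τ_Q iff π^{-1}(V) ∈ τ.
  V = {}: π^{-1}(V) = ∅ ∈ τ ✓.
  V = {[x25=x27]}: π^{-1}(V) = {x25, x27} ∉ τ ✗.
  V = {[x26=x28]}: π^{-1}(V) = {x26, x28} ∉ τ ✗.
  V = {[x25=x27], [x26=x28]}: π^{-1}(V) = {x25, x26, x27, x28} ∈ τ ✓.
  V = {[x29]}: π^{-1}(V) = {x29} ∉ τ ✗.
  V = {[x25=x27], [x29]}: π^{-1}(V) = {x25, x27, x29} ∉ τ ✗.
  V = {[x26=x28], [x29]}: π^{-1}(V) = {x26, x28, x29} ∉ τ ✗.
  V = {[x25=x27], [x26=x28], [x29]}: π^{-1}(V) = {x25, x26, x27, x28, x29} ∈ τ ✓.
Open sets in the quotient: τ_Q = {{}, {[x25=x27], [x26=x28]}, {[x25=x27], [x26=x28], [x29]}} (3 elements).


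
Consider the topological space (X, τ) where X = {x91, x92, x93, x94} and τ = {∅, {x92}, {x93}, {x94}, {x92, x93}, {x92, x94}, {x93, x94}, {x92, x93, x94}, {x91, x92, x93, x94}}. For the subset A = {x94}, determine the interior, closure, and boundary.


int(A) = {x94}, cl(A) = {x91, x94}, ∂A = {x91}.

Closed sets in (X, τ) are complements of opens:
  closed(X, τ) = {∅, {x91}, {x91, x92}, {x91, x93}, {x91, x94}, {x91, x92, x93}, {x91, x92, x94}, {x91, x93, x94}, {x91, x92, x93, x94}}.
int(A) = ⋃ {U ∈ τ : U ⊆ A}. Opens contained in A: ∅, {x94}.
Taking the union of these: int(A) = {x94}.
cl(A) = ⋂ {C closed : A ⊆ C}. Closed sets containing A: {x91, x94}, {x91, x92, x94}, {x91, x93, x94}, {x91, x92, x93, x94}.
Intersecting these: cl(A) = {x91, x94}.
∂A = cl(A) ∖ int(A) = {x91, x94} ∖ {x94} = {x91}.


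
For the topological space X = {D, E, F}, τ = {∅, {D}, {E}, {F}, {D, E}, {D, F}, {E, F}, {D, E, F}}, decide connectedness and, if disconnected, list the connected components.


(X, τ) is disconnected; components = [{D}, {E}, {F}].

Find clopen sets (U ∈ τ with X ∖ U ∈ τ):
  U = ∅, X ∖ U = {D, E, F} — both open, so U is clopen.
  U = {D}, X ∖ U = {E, F} — both open, so U is clopen.
  U = {E}, X ∖ U = {D, F} — both open, so U is clopen.
  U = {F}, X ∖ U = {D, E} — both open, so U is clopen.
  U = {D, E}, X ∖ U = {F} — both open, so U is clopen.
  U = {D, F}, X ∖ U = {E} — both open, so U is clopen.
  U = {E, F}, X ∖ U = {D} — both open, so U is clopen.
  U = {D, E, F}, X ∖ U = ∅ — both open, so U is clopen.
Nontrivial clopen(s) exist: e.g. {F}. So (X, τ) is disconnected.
Compute connected components by grouping points that agree on all clopens:
  component: {D}
  component: {E}
  component: {F}


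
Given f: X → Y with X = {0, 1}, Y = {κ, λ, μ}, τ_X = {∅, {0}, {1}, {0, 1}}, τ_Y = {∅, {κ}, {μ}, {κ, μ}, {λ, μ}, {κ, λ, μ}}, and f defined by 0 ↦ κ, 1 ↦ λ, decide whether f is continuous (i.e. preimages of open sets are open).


f IS continuous.

Compute f^{-1}(U) for each U ∈ τ_Y:
  U = ∅: f^{-1}(U) = ∅ ∈ τ_X ✓.
  U = {κ}: f^{-1}(U) = {0} ∈ τ_X ✓.
  U = {μ}: f^{-1}(U) = ∅ ∈ τ_X ✓.
  U = {κ, μ}: f^{-1}(U) = {0} ∈ τ_X ✓.
  U = {λ, μ}: f^{-1}(U) = {1} ∈ τ_X ✓.
  U = {κ, λ, μ}: f^{-1}(U) = {0, 1} ∈ τ_X ✓.
Every preimage lies in τ_X, so f IS continuous.
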